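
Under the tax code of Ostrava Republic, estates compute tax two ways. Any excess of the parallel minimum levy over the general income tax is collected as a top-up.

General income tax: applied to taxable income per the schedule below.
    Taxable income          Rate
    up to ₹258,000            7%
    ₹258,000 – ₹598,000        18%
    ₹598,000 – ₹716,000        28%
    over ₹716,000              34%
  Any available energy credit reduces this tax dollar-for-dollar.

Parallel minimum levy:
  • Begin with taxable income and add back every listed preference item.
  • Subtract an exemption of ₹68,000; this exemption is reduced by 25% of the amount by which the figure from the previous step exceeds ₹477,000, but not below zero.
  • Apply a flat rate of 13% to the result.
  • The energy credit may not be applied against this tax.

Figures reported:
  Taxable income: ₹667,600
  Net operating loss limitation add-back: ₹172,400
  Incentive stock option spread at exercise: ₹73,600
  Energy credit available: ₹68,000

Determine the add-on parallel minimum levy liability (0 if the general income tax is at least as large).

Parallel minimum levy:
  Adjusted income: ₹667,600 + ₹172,400 + ₹73,600 = ₹913,600
  Exemption: 25% × (₹913,600 − ₹477,000) = ₹109,150 ≥ ₹68,000, so the exemption is fully phased out
  Base: ₹913,600 − ₹0 = ₹913,600
  ₹913,600 × 13% = ₹118,768

General income tax:
  ₹258,000 × 7% = ₹18,060
  ₹340,000 × 18% = ₹61,200
  ₹69,600 × 28% = ₹19,488
  → ₹98,748
  Less energy credit ₹68,000 → ₹30,748

Excess of parallel minimum levy over general income tax: ₹118,768 − ₹30,748 = ₹88,020.

₹88,020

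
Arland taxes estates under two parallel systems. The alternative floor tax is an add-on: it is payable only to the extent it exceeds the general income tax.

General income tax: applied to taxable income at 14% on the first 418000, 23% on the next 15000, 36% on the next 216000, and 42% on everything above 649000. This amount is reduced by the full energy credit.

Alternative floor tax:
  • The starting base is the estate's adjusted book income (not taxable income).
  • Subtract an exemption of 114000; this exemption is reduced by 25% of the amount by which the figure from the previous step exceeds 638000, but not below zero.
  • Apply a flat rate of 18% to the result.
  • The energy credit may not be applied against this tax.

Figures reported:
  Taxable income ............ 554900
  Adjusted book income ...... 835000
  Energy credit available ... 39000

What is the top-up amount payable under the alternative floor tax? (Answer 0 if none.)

71791

General income tax:
  418000 × 14% = 58520
  15000 × 23% = 3450
  121900 × 36% = 43884
  → 105854
  Less energy credit 39000 → 66854

Alternative floor tax:
  Base (adjusted book income): 835000
  Exemption: 114000 − 25% × (835000 − 638000) = 114000 − 49250 = 64750
  Base: 835000 − 64750 = 770250
  770250 × 18% = 138645

Excess of alternative floor tax over general income tax: 138645 − 66854 = 71791.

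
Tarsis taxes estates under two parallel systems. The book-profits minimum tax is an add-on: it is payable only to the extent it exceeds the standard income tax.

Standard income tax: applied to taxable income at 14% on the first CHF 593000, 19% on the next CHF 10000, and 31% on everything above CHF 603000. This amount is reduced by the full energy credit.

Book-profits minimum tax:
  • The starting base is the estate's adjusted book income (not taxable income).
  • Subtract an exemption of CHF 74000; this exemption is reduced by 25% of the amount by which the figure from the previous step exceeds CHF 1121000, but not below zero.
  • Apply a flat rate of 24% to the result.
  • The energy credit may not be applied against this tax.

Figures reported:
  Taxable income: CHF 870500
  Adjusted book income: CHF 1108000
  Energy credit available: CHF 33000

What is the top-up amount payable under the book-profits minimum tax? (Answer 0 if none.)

CHF 113315

Book-profits minimum tax:
  Base (adjusted book income): CHF 1108000
  Exemption: CHF 1108000 ≤ CHF 1121000, so full CHF 74000 applies
  Base: CHF 1108000 − CHF 74000 = CHF 1034000
  CHF 1034000 × 24% = CHF 248160

Standard income tax:
  CHF 593000 × 14% = CHF 83020
  CHF 10000 × 19% = CHF 1900
  CHF 267500 × 31% = CHF 82925
  → CHF 167845
  Less energy credit CHF 33000 → CHF 134845

Excess of book-profits minimum tax over standard income tax: CHF 248160 − CHF 134845 = CHF 113315.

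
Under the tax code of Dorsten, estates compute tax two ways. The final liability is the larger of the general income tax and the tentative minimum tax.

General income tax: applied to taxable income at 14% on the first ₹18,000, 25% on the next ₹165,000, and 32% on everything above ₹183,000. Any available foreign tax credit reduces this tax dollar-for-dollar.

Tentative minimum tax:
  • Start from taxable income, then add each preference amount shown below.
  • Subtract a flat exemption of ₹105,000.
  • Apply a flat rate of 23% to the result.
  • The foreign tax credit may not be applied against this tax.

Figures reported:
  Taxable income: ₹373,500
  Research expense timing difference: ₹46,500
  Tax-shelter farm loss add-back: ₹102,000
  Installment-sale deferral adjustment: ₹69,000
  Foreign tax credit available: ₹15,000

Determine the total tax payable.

₹111,780

Tentative minimum tax:
  Adjusted income: ₹373,500 + ₹46,500 + ₹102,000 + ₹69,000 = ₹591,000
  Less exemption ₹105,000 → base ₹486,000
  ₹486,000 × 23% = ₹111,780

General income tax:
  ₹18,000 × 14% = ₹2,520
  ₹165,000 × 25% = ₹41,250
  ₹190,500 × 32% = ₹60,960
  → ₹104,730
  Less foreign tax credit ₹15,000 → ₹89,730

₹111,780 > ₹89,730, so the tentative minimum tax is the binding amount.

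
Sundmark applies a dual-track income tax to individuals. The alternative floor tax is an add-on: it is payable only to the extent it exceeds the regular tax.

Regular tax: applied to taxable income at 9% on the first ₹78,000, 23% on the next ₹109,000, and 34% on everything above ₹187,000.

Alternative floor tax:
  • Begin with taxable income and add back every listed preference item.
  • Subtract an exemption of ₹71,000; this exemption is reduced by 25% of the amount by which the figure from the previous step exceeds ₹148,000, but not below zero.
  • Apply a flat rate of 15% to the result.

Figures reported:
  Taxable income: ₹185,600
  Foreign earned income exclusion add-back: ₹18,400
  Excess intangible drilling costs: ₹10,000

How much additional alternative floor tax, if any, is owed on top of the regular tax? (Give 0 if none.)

₹0

Regular tax:
  ₹78,000 × 9% = ₹7,020
  ₹107,600 × 23% = ₹24,748
  → ₹31,768

Alternative floor tax:
  Adjusted income: ₹185,600 + ₹18,400 + ₹10,000 = ₹214,000
  Exemption: ₹71,000 − 25% × (₹214,000 − ₹148,000) = ₹71,000 − ₹16,500 = ₹54,500
  Base: ₹214,000 − ₹54,500 = ₹159,500
  ₹159,500 × 15% = ₹23,925

₹23,925 ≤ ₹31,768, so no add-on is due.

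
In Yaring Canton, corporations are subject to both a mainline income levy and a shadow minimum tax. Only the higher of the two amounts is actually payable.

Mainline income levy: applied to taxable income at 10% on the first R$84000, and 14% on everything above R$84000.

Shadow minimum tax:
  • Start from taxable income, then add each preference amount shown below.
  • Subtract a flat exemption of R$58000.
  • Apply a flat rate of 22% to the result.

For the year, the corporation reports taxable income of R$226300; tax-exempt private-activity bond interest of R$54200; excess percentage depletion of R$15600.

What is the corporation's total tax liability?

Mainline income levy:
  R$84000 × 10% = R$8400
  R$142300 × 14% = R$19922
  → R$28322

Shadow minimum tax:
  Adjusted income: R$226300 + R$54200 + R$15600 = R$296100
  Less exemption R$58000 → base R$238100
  R$238100 × 22% = R$52382

R$52382 > R$28322, so the shadow minimum tax is the binding amount.

R$52382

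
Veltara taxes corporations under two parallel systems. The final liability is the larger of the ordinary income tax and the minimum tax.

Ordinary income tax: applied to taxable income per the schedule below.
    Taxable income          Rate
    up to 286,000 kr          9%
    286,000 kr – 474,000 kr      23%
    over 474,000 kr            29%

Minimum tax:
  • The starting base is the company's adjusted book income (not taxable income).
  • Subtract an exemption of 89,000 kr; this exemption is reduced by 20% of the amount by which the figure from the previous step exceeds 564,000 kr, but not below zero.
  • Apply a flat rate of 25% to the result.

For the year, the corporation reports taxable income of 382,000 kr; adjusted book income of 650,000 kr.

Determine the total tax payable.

144,550 kr

Ordinary income tax:
  286,000 kr × 9% = 25,740 kr
  96,000 kr × 23% = 22,080 kr
  → 47,820 kr

Minimum tax:
  Base (adjusted book income): 650,000 kr
  Exemption: 89,000 kr − 20% × (650,000 kr − 564,000 kr) = 89,000 kr − 17,200 kr = 71,800 kr
  Base: 650,000 kr − 71,800 kr = 578,200 kr
  578,200 kr × 25% = 144,550 kr

144,550 kr > 47,820 kr, so the minimum tax is the binding amount.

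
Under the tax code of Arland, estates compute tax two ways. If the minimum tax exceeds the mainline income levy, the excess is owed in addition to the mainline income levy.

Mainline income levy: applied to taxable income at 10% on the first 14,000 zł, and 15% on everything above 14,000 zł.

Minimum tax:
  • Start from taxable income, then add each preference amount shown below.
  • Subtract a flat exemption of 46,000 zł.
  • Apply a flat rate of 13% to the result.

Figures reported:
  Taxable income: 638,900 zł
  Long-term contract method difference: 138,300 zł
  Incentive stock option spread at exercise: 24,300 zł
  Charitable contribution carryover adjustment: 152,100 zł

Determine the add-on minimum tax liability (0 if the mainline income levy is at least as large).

Mainline income levy:
  14,000 zł × 10% = 1,400 zł
  624,900 zł × 15% = 93,735 zł
  → 95,135 zł

Minimum tax:
  Adjusted income: 638,900 zł + 138,300 zł + 24,300 zł + 152,100 zł = 953,600 zł
  Less exemption 46,000 zł → base 907,600 zł
  907,600 zł × 13% = 117,988 zł

Excess of minimum tax over mainline income levy: 117,988 zł − 95,135 zł = 22,853 zł.

22,853 zł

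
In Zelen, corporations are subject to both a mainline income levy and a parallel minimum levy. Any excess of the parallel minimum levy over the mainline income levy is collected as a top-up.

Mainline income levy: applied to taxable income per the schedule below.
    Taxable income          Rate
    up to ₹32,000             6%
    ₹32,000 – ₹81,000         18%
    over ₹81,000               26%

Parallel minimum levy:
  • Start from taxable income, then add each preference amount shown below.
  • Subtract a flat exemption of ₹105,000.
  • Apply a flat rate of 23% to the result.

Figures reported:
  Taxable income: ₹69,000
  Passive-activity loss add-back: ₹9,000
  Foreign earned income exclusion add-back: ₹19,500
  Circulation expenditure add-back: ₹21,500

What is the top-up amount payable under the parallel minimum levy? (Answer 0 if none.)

₹0

Mainline income levy:
  ₹32,000 × 6% = ₹1,920
  ₹37,000 × 18% = ₹6,660
  → ₹8,580

Parallel minimum levy:
  Adjusted income: ₹69,000 + ₹9,000 + ₹19,500 + ₹21,500 = ₹119,000
  Less exemption ₹105,000 → base ₹14,000
  ₹14,000 × 23% = ₹3,220

₹3,220 ≤ ₹8,580, so no add-on is due.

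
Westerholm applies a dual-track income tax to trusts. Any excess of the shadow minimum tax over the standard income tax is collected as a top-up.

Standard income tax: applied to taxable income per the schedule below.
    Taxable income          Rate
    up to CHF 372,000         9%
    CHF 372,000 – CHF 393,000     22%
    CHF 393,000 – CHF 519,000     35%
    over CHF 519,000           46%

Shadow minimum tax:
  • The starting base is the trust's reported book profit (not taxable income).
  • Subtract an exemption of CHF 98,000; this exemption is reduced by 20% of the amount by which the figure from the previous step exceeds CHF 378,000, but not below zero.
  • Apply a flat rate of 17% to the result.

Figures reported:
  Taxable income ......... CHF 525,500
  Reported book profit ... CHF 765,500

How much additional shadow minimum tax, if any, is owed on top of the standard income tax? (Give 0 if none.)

CHF 41,460

Shadow minimum tax:
  Base (reported book profit): CHF 765,500
  Exemption: CHF 98,000 − 20% × (CHF 765,500 − CHF 378,000) = CHF 98,000 − CHF 77,500 = CHF 20,500
  Base: CHF 765,500 − CHF 20,500 = CHF 745,000
  CHF 745,000 × 17% = CHF 126,650

Standard income tax:
  CHF 372,000 × 9% = CHF 33,480
  CHF 21,000 × 22% = CHF 4,620
  CHF 126,000 × 35% = CHF 44,100
  CHF 6,500 × 46% = CHF 2,990
  → CHF 85,190

Excess of shadow minimum tax over standard income tax: CHF 126,650 − CHF 85,190 = CHF 41,460.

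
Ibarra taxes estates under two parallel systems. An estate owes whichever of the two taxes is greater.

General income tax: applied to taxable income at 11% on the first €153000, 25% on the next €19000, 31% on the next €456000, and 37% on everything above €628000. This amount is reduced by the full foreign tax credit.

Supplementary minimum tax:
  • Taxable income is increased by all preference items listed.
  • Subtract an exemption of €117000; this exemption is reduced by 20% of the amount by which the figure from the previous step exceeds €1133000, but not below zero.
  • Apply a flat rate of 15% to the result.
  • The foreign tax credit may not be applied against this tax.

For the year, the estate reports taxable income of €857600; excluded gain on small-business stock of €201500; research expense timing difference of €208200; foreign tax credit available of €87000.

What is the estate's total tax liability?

€176574

Supplementary minimum tax:
  Adjusted income: €857600 + €201500 + €208200 = €1267300
  Exemption: €117000 − 20% × (€1267300 − €1133000) = €117000 − €26860 = €90140
  Base: €1267300 − €90140 = €1177160
  €1177160 × 15% = €176574

General income tax:
  €153000 × 11% = €16830
  €19000 × 25% = €4750
  €456000 × 31% = €141360
  €229600 × 37% = €84952
  → €247892
  Less foreign tax credit €87000 → €160892

€176574 > €160892, so the supplementary minimum tax is the binding amount.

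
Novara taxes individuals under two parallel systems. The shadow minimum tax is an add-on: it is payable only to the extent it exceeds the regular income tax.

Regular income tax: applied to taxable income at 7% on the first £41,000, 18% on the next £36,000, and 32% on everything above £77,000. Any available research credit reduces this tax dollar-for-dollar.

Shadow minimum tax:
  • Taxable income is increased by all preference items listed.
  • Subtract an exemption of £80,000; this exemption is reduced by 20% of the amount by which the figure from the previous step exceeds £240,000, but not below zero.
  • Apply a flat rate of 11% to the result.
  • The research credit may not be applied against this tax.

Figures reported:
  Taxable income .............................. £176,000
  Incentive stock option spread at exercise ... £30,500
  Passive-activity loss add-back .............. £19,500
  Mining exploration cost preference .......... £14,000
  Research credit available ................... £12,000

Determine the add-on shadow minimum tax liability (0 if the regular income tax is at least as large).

Regular income tax:
  £41,000 × 7% = £2,870
  £36,000 × 18% = £6,480
  £99,000 × 32% = £31,680
  → £41,030
  Less research credit £12,000 → £29,030

Shadow minimum tax:
  Adjusted income: £176,000 + £30,500 + £19,500 + £14,000 = £240,000
  Exemption: £240,000 ≤ £240,000, so full £80,000 applies
  Base: £240,000 − £80,000 = £160,000
  £160,000 × 11% = £17,600

£17,600 ≤ £29,030, so no add-on is due.

£0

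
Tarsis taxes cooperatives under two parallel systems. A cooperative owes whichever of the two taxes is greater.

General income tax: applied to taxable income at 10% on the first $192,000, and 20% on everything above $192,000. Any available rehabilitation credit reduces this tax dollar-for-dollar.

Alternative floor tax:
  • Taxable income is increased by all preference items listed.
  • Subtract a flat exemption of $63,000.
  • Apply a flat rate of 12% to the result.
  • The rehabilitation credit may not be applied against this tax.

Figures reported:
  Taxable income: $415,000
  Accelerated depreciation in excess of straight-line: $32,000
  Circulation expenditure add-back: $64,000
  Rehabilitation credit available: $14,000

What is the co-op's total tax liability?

General income tax:
  $192,000 × 10% = $19,200
  $223,000 × 20% = $44,600
  → $63,800
  Less rehabilitation credit $14,000 → $49,800

Alternative floor tax:
  Adjusted income: $415,000 + $32,000 + $64,000 = $511,000
  Less exemption $63,000 → base $448,000
  $448,000 × 12% = $53,760

$53,760 > $49,800, so the alternative floor tax is the binding amount.

$53,760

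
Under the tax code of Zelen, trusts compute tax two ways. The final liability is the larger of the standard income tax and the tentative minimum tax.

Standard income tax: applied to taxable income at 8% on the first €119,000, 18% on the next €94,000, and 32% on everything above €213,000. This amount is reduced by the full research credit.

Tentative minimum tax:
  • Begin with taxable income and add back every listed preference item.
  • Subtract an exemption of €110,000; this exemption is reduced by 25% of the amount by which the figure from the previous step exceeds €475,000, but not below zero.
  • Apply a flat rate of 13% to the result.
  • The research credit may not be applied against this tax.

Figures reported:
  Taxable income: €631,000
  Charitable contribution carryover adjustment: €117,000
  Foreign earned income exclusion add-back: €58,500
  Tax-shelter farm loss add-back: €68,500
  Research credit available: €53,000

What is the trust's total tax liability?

Tentative minimum tax:
  Adjusted income: €631,000 + €117,000 + €58,500 + €68,500 = €875,000
  Exemption: €110,000 − 25% × (€875,000 − €475,000) = €110,000 − €100,000 = €10,000
  Base: €875,000 − €10,000 = €865,000
  €865,000 × 13% = €112,450

Standard income tax:
  €119,000 × 8% = €9,520
  €94,000 × 18% = €16,920
  €418,000 × 32% = €133,760
  → €160,200
  Less research credit €53,000 → €107,200

€112,450 > €107,200, so the tentative minimum tax is the binding amount.

€112,450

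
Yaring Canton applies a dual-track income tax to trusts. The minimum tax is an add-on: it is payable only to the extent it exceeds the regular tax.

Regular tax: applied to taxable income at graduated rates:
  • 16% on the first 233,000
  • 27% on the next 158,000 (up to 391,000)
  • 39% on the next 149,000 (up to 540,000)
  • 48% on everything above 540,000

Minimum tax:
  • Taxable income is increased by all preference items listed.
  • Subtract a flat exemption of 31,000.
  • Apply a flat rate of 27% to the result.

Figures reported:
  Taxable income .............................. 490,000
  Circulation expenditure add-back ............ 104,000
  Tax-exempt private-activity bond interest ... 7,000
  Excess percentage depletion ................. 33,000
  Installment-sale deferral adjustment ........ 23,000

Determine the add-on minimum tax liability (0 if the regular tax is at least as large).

50,470

Regular tax:
  233,000 × 16% = 37,280
  158,000 × 27% = 42,660
  99,000 × 39% = 38,610
  → 118,550

Minimum tax:
  Adjusted income: 490,000 + 104,000 + 7,000 + 33,000 + 23,000 = 657,000
  Less exemption 31,000 → base 626,000
  626,000 × 27% = 169,020

Excess of minimum tax over regular tax: 169,020 − 118,550 = 50,470.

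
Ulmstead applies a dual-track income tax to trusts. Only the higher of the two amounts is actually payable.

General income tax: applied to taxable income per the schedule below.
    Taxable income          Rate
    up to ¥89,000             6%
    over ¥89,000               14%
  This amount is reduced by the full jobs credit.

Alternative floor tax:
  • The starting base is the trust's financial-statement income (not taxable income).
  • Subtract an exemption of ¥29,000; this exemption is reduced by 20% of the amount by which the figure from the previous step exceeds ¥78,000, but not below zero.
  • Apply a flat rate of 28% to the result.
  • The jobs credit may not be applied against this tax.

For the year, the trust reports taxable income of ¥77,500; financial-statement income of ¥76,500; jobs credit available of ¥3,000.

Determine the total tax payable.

Alternative floor tax:
  Base (financial-statement income): ¥76,500
  Exemption: ¥76,500 ≤ ¥78,000, so full ¥29,000 applies
  Base: ¥76,500 − ¥29,000 = ¥47,500
  ¥47,500 × 28% = ¥13,300

General income tax:
  ¥77,500 × 6% = ¥4,650
  Less jobs credit ¥3,000 → ¥1,650

¥13,300 > ¥1,650, so the alternative floor tax is the binding amount.

¥13,300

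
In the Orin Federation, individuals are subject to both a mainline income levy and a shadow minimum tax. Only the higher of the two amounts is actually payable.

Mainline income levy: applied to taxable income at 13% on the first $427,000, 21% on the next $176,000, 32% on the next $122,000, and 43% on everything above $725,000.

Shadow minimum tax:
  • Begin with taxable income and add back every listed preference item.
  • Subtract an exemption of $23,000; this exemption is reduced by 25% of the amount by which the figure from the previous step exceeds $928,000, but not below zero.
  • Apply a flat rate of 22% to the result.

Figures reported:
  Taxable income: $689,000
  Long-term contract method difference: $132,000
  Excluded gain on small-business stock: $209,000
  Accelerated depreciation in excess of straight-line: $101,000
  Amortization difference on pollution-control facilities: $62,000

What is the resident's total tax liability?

$262,460

Mainline income levy:
  $427,000 × 13% = $55,510
  $176,000 × 21% = $36,960
  $86,000 × 32% = $27,520
  → $119,990

Shadow minimum tax:
  Adjusted income: $689,000 + $132,000 + $209,000 + $101,000 + $62,000 = $1,193,000
  Exemption: 25% × ($1,193,000 − $928,000) = $66,250 ≥ $23,000, so the exemption is fully phased out
  Base: $1,193,000 − $0 = $1,193,000
  $1,193,000 × 22% = $262,460

$262,460 > $119,990, so the shadow minimum tax is the binding amount.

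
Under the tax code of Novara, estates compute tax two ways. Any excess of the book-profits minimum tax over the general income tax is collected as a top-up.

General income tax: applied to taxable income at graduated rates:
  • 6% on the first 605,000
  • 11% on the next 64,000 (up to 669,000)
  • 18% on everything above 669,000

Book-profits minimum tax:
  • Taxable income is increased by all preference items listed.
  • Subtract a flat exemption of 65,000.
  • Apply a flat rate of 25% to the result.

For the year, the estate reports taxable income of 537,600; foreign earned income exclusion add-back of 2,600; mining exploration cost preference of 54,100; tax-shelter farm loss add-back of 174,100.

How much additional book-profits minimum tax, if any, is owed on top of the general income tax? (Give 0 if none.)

General income tax:
  537,600 × 6% = 32,256

Book-profits minimum tax:
  Adjusted income: 537,600 + 2,600 + 54,100 + 174,100 = 768,400
  Less exemption 65,000 → base 703,400
  703,400 × 25% = 175,850

Excess of book-profits minimum tax over general income tax: 175,850 − 32,256 = 143,594.

143,594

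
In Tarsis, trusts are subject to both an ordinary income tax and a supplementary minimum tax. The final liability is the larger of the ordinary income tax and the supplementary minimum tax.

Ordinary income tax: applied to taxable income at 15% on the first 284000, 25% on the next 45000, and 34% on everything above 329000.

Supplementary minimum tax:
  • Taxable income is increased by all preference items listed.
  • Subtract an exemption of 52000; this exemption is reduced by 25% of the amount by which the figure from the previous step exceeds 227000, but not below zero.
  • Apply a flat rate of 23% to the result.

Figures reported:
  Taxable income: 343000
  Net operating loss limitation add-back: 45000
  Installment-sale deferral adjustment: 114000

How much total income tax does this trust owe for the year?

115460

Ordinary income tax:
  284000 × 15% = 42600
  45000 × 25% = 11250
  14000 × 34% = 4760
  → 58610

Supplementary minimum tax:
  Adjusted income: 343000 + 45000 + 114000 = 502000
  Exemption: 25% × (502000 − 227000) = 68750 ≥ 52000, so the exemption is fully phased out
  Base: 502000 − 0 = 502000
  502000 × 23% = 115460

115460 > 58610, so the supplementary minimum tax is the binding amount.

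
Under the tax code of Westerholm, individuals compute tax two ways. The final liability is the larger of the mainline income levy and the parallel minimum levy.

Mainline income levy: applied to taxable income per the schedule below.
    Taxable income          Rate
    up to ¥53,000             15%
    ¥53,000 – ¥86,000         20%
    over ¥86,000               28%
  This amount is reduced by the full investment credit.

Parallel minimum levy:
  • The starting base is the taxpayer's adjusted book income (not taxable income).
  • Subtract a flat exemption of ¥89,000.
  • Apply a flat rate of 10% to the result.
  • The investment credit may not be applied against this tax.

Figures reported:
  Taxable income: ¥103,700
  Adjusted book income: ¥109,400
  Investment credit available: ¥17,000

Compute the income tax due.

Mainline income levy:
  ¥53,000 × 15% = ¥7,950
  ¥33,000 × 20% = ¥6,600
  ¥17,700 × 28% = ¥4,956
  → ¥19,506
  Less investment credit ¥17,000 → ¥2,506

Parallel minimum levy:
  Base (adjusted book income): ¥109,400
  Less exemption ¥89,000 → base ¥20,400
  ¥20,400 × 10% = ¥2,040

¥2,506 > ¥2,040, so the mainline income levy governs.

¥2,506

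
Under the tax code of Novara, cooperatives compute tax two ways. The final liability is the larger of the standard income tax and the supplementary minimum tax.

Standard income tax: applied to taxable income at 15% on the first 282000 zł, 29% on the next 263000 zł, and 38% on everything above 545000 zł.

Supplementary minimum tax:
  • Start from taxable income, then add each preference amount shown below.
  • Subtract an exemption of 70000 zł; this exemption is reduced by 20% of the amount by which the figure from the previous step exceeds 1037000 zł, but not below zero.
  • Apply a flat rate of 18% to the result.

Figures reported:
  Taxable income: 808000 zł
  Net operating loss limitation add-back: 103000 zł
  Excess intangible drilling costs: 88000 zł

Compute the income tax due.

Standard income tax:
  282000 zł × 15% = 42300 zł
  263000 zł × 29% = 76270 zł
  263000 zł × 38% = 99940 zł
  → 218510 zł

Supplementary minimum tax:
  Adjusted income: 808000 zł + 103000 zł + 88000 zł = 999000 zł
  Exemption: 999000 zł ≤ 1037000 zł, so full 70000 zł applies
  Base: 999000 zł − 70000 zł = 929000 zł
  929000 zł × 18% = 167220 zł

218510 zł > 167220 zł, so the standard income tax governs.

218510 zł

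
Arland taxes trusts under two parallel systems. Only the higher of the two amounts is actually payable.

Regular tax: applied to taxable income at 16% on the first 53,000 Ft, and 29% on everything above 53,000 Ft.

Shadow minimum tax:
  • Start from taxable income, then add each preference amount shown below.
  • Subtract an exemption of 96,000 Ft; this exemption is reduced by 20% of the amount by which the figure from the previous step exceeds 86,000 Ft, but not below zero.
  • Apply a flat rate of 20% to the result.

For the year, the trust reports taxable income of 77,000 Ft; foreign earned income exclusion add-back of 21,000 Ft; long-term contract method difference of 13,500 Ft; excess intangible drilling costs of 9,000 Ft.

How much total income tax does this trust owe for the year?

Shadow minimum tax:
  Adjusted income: 77,000 Ft + 21,000 Ft + 13,500 Ft + 9,000 Ft = 120,500 Ft
  Exemption: 96,000 Ft − 20% × (120,500 Ft − 86,000 Ft) = 96,000 Ft − 6,900 Ft = 89,100 Ft
  Base: 120,500 Ft − 89,100 Ft = 31,400 Ft
  31,400 Ft × 20% = 6,280 Ft

Regular tax:
  53,000 Ft × 16% = 8,480 Ft
  24,000 Ft × 29% = 6,960 Ft
  → 15,440 Ft

15,440 Ft > 6,280 Ft, so the regular tax governs.

15,440 Ft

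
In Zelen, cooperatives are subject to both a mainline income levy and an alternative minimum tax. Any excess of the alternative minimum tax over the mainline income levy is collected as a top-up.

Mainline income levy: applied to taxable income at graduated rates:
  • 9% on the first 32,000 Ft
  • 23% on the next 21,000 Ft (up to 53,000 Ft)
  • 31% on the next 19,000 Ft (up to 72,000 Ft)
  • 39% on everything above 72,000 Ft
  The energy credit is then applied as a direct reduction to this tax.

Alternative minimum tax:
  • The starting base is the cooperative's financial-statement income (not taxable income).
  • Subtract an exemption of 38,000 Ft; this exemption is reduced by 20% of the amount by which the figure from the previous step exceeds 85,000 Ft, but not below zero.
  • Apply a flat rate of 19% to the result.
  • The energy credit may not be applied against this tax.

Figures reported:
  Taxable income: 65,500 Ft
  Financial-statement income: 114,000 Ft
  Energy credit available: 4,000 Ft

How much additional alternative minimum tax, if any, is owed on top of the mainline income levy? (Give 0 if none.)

7,957 Ft

Mainline income levy:
  32,000 Ft × 9% = 2,880 Ft
  21,000 Ft × 23% = 4,830 Ft
  12,500 Ft × 31% = 3,875 Ft
  → 11,585 Ft
  Less energy credit 4,000 Ft → 7,585 Ft

Alternative minimum tax:
  Base (financial-statement income): 114,000 Ft
  Exemption: 38,000 Ft − 20% × (114,000 Ft − 85,000 Ft) = 38,000 Ft − 5,800 Ft = 32,200 Ft
  Base: 114,000 Ft − 32,200 Ft = 81,800 Ft
  81,800 Ft × 19% = 15,542 Ft

Excess of alternative minimum tax over mainline income levy: 15,542 Ft − 7,585 Ft = 7,957 Ft.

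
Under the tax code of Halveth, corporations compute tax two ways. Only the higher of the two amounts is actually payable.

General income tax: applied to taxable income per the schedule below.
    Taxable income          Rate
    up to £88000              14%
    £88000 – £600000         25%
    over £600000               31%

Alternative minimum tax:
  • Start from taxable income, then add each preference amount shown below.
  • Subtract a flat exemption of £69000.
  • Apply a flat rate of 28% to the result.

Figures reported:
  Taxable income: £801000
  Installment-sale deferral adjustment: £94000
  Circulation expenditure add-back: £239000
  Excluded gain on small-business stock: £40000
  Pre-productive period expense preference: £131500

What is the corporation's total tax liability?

£346220

General income tax:
  £88000 × 14% = £12320
  £512000 × 25% = £128000
  £201000 × 31% = £62310
  → £202630

Alternative minimum tax:
  Adjusted income: £801000 + £94000 + £239000 + £40000 + £131500 = £1305500
  Less exemption £69000 → base £1236500
  £1236500 × 28% = £346220

£346220 > £202630, so the alternative minimum tax is the binding amount.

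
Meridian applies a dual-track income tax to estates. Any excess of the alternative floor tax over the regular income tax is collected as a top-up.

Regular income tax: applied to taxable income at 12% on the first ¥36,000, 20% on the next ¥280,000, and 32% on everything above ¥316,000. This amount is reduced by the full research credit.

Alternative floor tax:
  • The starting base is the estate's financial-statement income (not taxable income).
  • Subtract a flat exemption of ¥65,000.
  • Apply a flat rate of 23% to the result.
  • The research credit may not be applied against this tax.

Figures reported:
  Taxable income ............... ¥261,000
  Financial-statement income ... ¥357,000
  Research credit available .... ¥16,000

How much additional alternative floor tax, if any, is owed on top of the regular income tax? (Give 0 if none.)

¥33,840

Regular income tax:
  ¥36,000 × 12% = ¥4,320
  ¥225,000 × 20% = ¥45,000
  → ¥49,320
  Less research credit ¥16,000 → ¥33,320

Alternative floor tax:
  Base (financial-statement income): ¥357,000
  Less exemption ¥65,000 → base ¥292,000
  ¥292,000 × 23% = ¥67,160

Excess of alternative floor tax over regular income tax: ¥67,160 − ¥33,320 = ¥33,840.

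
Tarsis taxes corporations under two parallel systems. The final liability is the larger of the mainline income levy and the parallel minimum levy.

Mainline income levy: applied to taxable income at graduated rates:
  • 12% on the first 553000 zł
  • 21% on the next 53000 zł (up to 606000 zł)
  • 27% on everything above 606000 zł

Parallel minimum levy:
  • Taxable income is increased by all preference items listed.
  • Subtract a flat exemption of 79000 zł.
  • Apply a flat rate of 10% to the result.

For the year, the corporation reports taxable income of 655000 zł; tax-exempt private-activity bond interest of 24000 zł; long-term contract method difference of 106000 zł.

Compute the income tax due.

Parallel minimum levy:
  Adjusted income: 655000 zł + 24000 zł + 106000 zł = 785000 zł
  Less exemption 79000 zł → base 706000 zł
  706000 zł × 10% = 70600 zł

Mainline income levy:
  553000 zł × 12% = 66360 zł
  53000 zł × 21% = 11130 zł
  49000 zł × 27% = 13230 zł
  → 90720 zł

90720 zł > 70600 zł, so the mainline income levy governs.

90720 zł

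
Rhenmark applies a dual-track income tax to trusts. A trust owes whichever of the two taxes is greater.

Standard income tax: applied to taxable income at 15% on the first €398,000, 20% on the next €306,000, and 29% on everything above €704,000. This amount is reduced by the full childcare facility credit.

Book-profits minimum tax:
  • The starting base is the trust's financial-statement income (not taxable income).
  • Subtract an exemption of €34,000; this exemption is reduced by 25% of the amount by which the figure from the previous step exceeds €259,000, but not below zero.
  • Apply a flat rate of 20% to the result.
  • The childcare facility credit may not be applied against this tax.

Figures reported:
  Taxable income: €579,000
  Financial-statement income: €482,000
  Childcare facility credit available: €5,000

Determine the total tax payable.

€96,400

Book-profits minimum tax:
  Base (financial-statement income): €482,000
  Exemption: 25% × (€482,000 − €259,000) = €55,750 ≥ €34,000, so the exemption is fully phased out
  Base: €482,000 − €0 = €482,000
  €482,000 × 20% = €96,400

Standard income tax:
  €398,000 × 15% = €59,700
  €181,000 × 20% = €36,200
  → €95,900
  Less childcare facility credit €5,000 → €90,900

€96,400 > €90,900, so the book-profits minimum tax is the binding amount.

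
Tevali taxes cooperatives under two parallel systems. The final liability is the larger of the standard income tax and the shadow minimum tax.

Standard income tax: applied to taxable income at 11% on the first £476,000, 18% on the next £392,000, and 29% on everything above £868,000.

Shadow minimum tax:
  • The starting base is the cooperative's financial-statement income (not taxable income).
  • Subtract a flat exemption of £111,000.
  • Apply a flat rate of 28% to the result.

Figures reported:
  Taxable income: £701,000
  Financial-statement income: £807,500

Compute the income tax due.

Shadow minimum tax:
  Base (financial-statement income): £807,500
  Less exemption £111,000 → base £696,500
  £696,500 × 28% = £195,020

Standard income tax:
  £476,000 × 11% = £52,360
  £225,000 × 18% = £40,500
  → £92,860

£195,020 > £92,860, so the shadow minimum tax is the binding amount.

£195,020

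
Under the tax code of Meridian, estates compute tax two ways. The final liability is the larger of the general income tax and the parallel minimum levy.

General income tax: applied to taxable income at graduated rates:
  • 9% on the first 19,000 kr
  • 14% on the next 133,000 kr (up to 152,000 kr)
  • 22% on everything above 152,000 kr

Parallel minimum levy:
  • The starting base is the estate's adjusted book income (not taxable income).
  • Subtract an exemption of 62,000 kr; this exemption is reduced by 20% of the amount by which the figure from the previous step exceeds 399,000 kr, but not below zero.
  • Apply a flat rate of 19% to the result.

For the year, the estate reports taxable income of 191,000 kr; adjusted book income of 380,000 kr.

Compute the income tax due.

Parallel minimum levy:
  Base (adjusted book income): 380,000 kr
  Exemption: 380,000 kr ≤ 399,000 kr, so full 62,000 kr applies
  Base: 380,000 kr − 62,000 kr = 318,000 kr
  318,000 kr × 19% = 60,420 kr

General income tax:
  19,000 kr × 9% = 1,710 kr
  133,000 kr × 14% = 18,620 kr
  39,000 kr × 22% = 8,580 kr
  → 28,910 kr

60,420 kr > 28,910 kr, so the parallel minimum levy is the binding amount.

60,420 kr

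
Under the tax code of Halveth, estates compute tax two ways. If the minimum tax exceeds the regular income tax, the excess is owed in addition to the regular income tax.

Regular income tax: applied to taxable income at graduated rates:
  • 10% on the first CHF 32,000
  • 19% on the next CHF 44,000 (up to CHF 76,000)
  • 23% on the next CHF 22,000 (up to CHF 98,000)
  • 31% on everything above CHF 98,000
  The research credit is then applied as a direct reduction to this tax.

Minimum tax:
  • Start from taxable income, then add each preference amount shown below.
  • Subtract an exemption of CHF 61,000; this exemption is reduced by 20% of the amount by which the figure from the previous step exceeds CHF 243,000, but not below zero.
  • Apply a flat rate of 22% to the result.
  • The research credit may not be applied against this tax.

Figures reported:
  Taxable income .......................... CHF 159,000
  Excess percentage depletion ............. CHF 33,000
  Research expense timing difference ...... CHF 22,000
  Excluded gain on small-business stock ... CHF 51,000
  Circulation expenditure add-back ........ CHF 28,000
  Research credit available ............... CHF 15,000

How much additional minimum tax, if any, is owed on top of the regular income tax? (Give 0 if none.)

CHF 32,710

Regular income tax:
  CHF 32,000 × 10% = CHF 3,200
  CHF 44,000 × 19% = CHF 8,360
  CHF 22,000 × 23% = CHF 5,060
  CHF 61,000 × 31% = CHF 18,910
  → CHF 35,530
  Less research credit CHF 15,000 → CHF 20,530

Minimum tax:
  Adjusted income: CHF 159,000 + CHF 33,000 + CHF 22,000 + CHF 51,000 + CHF 28,000 = CHF 293,000
  Exemption: CHF 61,000 − 20% × (CHF 293,000 − CHF 243,000) = CHF 61,000 − CHF 10,000 = CHF 51,000
  Base: CHF 293,000 − CHF 51,000 = CHF 242,000
  CHF 242,000 × 22% = CHF 53,240

Excess of minimum tax over regular income tax: CHF 53,240 − CHF 20,530 = CHF 32,710.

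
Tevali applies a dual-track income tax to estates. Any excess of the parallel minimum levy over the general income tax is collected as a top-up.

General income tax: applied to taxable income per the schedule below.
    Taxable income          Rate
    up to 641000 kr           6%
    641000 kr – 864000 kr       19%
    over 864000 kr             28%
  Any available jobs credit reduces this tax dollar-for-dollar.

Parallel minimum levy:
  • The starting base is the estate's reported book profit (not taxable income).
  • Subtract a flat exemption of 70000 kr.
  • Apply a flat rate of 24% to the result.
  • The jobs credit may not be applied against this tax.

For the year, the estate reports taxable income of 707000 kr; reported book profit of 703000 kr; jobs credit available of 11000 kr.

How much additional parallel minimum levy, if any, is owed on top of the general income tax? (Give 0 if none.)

111920 kr

General income tax:
  641000 kr × 6% = 38460 kr
  66000 kr × 19% = 12540 kr
  → 51000 kr
  Less jobs credit 11000 kr → 40000 kr

Parallel minimum levy:
  Base (reported book profit): 703000 kr
  Less exemption 70000 kr → base 633000 kr
  633000 kr × 24% = 151920 kr

Excess of parallel minimum levy over general income tax: 151920 kr − 40000 kr = 111920 kr.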